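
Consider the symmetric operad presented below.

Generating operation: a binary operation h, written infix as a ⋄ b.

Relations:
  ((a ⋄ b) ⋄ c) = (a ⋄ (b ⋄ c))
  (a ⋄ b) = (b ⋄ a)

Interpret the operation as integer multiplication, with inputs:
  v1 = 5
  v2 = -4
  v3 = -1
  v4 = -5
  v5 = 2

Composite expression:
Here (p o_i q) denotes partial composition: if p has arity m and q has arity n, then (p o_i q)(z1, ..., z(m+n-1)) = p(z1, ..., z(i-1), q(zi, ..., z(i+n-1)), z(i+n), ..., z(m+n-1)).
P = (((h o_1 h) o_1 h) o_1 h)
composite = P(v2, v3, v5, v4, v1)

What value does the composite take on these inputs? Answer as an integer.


(v2 ⋄ v3) = 4
((v2 ⋄ v3) ⋄ v5) = 8
(((v2 ⋄ v3) ⋄ v5) ⋄ v4) = -40
((((v2 ⋄ v3) ⋄ v5) ⋄ v4) ⋄ v1) = -200

-200


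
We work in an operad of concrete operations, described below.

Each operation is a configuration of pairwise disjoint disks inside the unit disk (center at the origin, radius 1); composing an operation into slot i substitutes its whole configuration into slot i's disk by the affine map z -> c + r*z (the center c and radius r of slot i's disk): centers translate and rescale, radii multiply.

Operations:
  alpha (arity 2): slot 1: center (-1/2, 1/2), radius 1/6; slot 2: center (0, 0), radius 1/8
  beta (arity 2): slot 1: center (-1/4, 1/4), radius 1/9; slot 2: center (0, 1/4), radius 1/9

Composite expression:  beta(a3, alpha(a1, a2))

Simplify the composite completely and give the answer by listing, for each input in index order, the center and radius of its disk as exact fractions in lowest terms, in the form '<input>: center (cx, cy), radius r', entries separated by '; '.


a1: center (-1/18, 11/36), radius 1/54; a2: center (0, 1/4), radius 1/72; a3: center (-1/4, 1/4), radius 1/9


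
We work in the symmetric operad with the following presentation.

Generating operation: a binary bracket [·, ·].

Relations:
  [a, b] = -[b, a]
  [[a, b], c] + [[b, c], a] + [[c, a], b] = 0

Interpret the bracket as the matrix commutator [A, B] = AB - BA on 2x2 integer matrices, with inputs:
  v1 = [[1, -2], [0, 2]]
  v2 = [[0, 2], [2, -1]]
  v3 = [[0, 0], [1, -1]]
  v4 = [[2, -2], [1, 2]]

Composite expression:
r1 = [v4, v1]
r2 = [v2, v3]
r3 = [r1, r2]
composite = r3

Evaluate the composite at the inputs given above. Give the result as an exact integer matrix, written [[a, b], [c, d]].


[[-4, 0], [-8, 4]]


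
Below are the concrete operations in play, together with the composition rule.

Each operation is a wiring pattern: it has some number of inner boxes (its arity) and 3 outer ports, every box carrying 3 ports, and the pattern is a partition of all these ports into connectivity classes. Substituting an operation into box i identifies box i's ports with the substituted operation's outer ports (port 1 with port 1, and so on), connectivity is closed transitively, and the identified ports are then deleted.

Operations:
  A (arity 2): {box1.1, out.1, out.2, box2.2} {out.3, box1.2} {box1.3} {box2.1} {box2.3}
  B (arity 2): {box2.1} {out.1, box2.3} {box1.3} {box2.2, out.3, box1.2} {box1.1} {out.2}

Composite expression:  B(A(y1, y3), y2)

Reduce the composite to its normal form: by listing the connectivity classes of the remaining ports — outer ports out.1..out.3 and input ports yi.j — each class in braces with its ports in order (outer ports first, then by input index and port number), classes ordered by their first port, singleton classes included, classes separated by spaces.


Two ports join when wires chain via B-identified ports.
through A, on inputs (y1, y3): {out.1, out.2, y1.1, y3.2} {out.3, y1.2} {y1.3} {y3.1} {y3.3} (out.j = stage outer ports)
through B, on inputs (y1, y3, y2): {out.1, y2.3} {out.2} {out.3, y1.1, y2.2, y3.2} {y1.2} {y1.3} {y2.1} {y3.1} {y3.3} (out.j = stage outer ports)

{out.1, y2.3} {out.2} {out.3, y1.1, y2.2, y3.2} {y1.2} {y1.3} {y2.1} {y3.1} {y3.3}


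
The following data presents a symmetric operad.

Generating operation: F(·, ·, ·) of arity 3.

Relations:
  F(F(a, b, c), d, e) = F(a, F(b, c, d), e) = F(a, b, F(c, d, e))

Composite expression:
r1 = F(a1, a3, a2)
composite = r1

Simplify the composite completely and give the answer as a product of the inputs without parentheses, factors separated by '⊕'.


a1 ⊕ a3 ⊕ a2

All parenthesizations of F agree; list the a-inputs left to right.
F(a1, a3, a2) unparenthesizes to a1 ⊕ a3 ⊕ a2


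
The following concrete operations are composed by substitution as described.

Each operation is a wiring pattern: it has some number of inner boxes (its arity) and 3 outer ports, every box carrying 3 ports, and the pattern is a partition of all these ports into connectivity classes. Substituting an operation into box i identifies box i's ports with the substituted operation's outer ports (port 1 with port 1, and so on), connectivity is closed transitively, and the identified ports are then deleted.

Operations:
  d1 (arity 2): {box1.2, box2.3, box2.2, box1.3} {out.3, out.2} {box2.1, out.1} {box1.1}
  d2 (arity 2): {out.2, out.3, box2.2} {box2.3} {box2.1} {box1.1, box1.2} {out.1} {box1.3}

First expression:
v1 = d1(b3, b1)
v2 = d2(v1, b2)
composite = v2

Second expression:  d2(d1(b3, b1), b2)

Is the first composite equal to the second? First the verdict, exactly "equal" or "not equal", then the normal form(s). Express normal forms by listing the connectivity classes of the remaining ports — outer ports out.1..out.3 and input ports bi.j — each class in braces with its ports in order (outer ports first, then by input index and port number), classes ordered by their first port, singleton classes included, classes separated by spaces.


equal; both compose to {out.1} {out.2, out.3, b2.2} {b1.1} {b1.2, b1.3, b3.2, b3.3} {b2.1} {b2.3} {b3.1}


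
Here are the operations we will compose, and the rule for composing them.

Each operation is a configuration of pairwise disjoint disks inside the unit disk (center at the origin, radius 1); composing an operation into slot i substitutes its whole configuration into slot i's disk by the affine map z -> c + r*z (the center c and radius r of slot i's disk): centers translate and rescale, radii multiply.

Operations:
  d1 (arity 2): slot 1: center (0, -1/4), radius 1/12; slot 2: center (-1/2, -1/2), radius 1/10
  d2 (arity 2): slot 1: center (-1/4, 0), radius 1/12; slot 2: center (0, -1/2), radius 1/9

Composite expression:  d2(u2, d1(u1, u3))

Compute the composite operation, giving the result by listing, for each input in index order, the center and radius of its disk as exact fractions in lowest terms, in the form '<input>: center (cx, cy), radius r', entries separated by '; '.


u1: center (0, -19/36), radius 1/108; u2: center (-1/4, 0), radius 1/12; u3: center (-1/18, -5/9), radius 1/90


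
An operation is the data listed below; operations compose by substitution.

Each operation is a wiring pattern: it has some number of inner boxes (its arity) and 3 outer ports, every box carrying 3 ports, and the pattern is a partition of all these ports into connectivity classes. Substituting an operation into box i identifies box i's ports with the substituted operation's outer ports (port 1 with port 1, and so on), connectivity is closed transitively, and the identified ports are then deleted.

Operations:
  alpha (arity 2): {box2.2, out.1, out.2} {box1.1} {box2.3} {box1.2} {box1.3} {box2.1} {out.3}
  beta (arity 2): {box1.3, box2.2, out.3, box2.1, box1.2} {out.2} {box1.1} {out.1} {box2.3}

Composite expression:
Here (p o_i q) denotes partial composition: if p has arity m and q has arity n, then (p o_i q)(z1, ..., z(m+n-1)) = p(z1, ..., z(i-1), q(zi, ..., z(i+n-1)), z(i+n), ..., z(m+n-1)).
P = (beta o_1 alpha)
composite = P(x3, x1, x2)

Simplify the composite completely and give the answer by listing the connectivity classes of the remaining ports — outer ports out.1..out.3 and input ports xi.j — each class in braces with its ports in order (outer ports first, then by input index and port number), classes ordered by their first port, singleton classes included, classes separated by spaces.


{out.1} {out.2} {out.3, x1.2, x2.1, x2.2} {x1.1} {x1.3} {x2.3} {x3.1} {x3.2} {x3.3}

Two ports join when wires chain via beta-identified ports.
after alpha, the pattern on (x3, x1) reads {out.1, out.2, x1.2} {out.3} {x1.1} {x1.3} {x3.1} {x3.2} {x3.3} (out.j = its outer ports)
after beta, the pattern on (x3, x1, x2) reads {out.1} {out.2} {out.3, x1.2, x2.1, x2.2} {x1.1} {x1.3} {x2.3} {x3.1} {x3.2} {x3.3} (out.j = its outer ports)


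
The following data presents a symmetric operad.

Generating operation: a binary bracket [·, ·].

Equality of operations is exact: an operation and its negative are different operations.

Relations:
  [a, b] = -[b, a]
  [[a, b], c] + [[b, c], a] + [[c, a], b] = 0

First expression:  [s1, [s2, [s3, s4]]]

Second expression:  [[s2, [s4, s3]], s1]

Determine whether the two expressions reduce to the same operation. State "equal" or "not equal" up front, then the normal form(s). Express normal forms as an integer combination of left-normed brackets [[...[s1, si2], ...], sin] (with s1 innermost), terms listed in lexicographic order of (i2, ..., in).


In normal form, the first expression is [[[s1, s2], s3], s4] - [[[s1, s2], s4], s3] - [[[s1, s3], s4], s2] + [[[s1, s4], s3], s2]
In normal form, the second expression is [[[s1, s2], s3], s4] - [[[s1, s2], s4], s3] - [[[s1, s3], s4], s2] + [[[s1, s4], s3], s2]
The normal forms match — equal.

equal; the common form is [[[s1, s2], s3], s4] - [[[s1, s2], s4], s3] - [[[s1, s3], s4], s2] + [[[s1, s4], s3], s2]


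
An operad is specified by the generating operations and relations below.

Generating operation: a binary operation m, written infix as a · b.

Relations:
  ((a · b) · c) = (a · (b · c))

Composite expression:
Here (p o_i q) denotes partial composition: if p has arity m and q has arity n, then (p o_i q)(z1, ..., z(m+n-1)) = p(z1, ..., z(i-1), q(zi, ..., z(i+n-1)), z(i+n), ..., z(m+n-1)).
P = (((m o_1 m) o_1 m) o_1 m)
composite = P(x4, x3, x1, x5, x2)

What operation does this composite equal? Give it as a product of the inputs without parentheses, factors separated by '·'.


x4 · x3 · x1 · x5 · x2

Under associativity of m, the answer is the x's in reading order.
(x4 · x3) unparenthesizes to x4 · x3
((x4 · x3) · x1) unparenthesizes to x4 · x3 · x1
(((x4 · x3) · x1) · x5) unparenthesizes to x4 · x3 · x1 · x5
((((x4 · x3) · x1) · x5) · x2) unparenthesizes to x4 · x3 · x1 · x5 · x2


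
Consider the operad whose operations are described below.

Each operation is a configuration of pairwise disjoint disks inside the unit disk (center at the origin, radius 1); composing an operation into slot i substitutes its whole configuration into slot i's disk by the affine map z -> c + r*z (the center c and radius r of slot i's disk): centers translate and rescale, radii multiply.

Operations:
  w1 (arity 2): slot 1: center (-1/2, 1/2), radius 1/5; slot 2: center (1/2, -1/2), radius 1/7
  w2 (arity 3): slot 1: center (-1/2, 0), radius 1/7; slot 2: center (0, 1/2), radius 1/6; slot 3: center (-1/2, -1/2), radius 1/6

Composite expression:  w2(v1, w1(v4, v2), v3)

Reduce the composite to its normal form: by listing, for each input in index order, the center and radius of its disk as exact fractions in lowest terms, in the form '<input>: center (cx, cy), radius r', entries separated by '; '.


Follow each v-input down from w2: c' goes to c + r*c', radius to r*r'.
input v1: applying the 1 nested substitution gives center (-1/2, 0), radius 1/7
input v4: applying the 2 nested substitutions gives center (-1/12, 7/12), radius 1/30
input v2: applying the 2 nested substitutions gives center (1/12, 5/12), radius 1/42
input v3: applying the 1 nested substitution gives center (-1/2, -1/2), radius 1/6

v1: center (-1/2, 0), radius 1/7; v2: center (1/12, 5/12), radius 1/42; v3: center (-1/2, -1/2), radius 1/6; v4: center (-1/12, 7/12), radius 1/30


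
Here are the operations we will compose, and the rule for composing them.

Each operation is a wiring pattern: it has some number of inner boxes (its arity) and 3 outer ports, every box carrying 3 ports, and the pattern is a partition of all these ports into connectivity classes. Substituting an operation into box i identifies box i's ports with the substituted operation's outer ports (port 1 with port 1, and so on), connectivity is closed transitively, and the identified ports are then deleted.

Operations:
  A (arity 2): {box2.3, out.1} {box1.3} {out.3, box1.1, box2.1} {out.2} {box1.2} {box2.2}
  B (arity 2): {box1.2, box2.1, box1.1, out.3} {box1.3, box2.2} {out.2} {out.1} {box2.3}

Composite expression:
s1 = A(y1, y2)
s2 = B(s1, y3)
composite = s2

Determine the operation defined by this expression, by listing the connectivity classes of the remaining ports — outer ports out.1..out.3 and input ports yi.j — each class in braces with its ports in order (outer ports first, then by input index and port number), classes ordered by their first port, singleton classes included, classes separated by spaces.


{out.1} {out.2} {out.3, y2.3, y3.1} {y1.1, y2.1, y3.2} {y1.2} {y1.3} {y2.2} {y3.3}

Substituting into B glues patterns; closure does the rest.
A over (y1, y2) gives {out.1, y2.3} {out.2} {out.3, y1.1, y2.1} {y1.2} {y1.3} {y2.2}, out.j being that stage's outer ports
B over (y1, y2, y3) gives {out.1} {out.2} {out.3, y2.3, y3.1} {y1.1, y2.1, y3.2} {y1.2} {y1.3} {y2.2} {y3.3}, out.j being that stage's outer ports


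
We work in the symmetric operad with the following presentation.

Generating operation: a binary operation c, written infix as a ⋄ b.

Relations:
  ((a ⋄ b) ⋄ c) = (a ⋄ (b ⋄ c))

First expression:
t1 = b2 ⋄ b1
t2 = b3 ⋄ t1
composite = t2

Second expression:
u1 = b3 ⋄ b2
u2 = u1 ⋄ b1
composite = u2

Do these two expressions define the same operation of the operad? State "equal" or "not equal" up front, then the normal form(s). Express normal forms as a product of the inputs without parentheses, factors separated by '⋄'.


equal; the common form is b3 ⋄ b2 ⋄ b1

The first expression, normalized: b3 ⋄ b2 ⋄ b1
The second expression, normalized: b3 ⋄ b2 ⋄ b1
Same normal form: equal.


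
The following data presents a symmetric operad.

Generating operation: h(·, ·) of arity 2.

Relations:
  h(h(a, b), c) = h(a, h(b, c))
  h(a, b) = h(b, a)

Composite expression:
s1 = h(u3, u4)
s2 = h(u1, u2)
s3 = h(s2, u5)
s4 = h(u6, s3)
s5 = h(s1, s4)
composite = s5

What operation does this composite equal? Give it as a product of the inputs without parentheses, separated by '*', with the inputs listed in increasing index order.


Any arrangement under h is one operation, so sort the u-inputs.
h(u3, u4) linearizes to u3 * u4
h(u1, u2) linearizes to u1 * u2
h(h(u1, u2), u5) linearizes to u1 * u2 * u5
h(u6, h(h(u1, u2), u5)) linearizes to u6 * u1 * u2 * u5
h(h(u3, u4), h(u6, h(h(u1, u2), u5))) linearizes to u3 * u4 * u6 * u1 * u2 * u5
commutativity sorts the factors: u1 * u2 * u3 * u4 * u5 * u6

u1 * u2 * u3 * u4 * u5 * u6


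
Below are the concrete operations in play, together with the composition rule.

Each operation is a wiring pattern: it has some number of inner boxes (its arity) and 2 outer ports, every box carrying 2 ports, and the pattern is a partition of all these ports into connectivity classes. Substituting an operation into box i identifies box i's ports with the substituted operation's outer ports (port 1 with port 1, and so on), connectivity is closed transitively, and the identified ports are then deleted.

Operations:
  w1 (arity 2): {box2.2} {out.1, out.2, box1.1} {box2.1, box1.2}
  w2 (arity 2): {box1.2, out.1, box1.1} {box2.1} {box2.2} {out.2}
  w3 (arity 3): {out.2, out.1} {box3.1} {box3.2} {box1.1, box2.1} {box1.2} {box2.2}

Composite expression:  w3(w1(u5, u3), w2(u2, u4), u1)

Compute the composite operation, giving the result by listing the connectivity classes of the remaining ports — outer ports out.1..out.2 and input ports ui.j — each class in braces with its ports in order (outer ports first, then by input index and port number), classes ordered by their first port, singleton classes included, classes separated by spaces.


After gluing at w3, chains via deleted ports link the u-ports.
after w1, the pattern on (u5, u3) reads {out.1, out.2, u5.1} {u3.1, u5.2} {u3.2} (out.j = its outer ports)
after w2, the pattern on (u2, u4) reads {out.1, u2.1, u2.2} {out.2} {u4.1} {u4.2} (out.j = its outer ports)
after w3, the pattern on (u5, u3, u2, u4, u1) reads {out.1, out.2} {u1.1} {u1.2} {u2.1, u2.2, u5.1} {u3.1, u5.2} {u3.2} {u4.1} {u4.2} (out.j = its outer ports)

{out.1, out.2} {u1.1} {u1.2} {u2.1, u2.2, u5.1} {u3.1, u5.2} {u3.2} {u4.1} {u4.2}


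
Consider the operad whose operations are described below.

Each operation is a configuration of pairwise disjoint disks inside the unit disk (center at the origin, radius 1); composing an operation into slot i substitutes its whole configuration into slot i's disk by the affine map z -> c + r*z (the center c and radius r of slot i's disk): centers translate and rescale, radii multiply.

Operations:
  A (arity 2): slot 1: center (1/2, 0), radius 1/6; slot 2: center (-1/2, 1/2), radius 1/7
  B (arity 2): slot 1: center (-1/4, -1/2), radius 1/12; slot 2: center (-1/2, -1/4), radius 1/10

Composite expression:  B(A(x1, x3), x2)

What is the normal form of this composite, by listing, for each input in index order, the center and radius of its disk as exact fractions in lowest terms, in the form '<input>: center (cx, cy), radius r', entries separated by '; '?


x1: center (-5/24, -1/2), radius 1/72; x2: center (-1/2, -1/4), radius 1/10; x3: center (-7/24, -11/24), radius 1/84

Each x-disk chains the slot maps above it in B; radii multiply.
tracing x1 down its 2-map path: center (-5/24, -1/2), radius 1/72
tracing x3 down its 2-map path: center (-7/24, -11/24), radius 1/84
tracing x2 down its 1-map path: center (-1/2, -1/4), radius 1/10


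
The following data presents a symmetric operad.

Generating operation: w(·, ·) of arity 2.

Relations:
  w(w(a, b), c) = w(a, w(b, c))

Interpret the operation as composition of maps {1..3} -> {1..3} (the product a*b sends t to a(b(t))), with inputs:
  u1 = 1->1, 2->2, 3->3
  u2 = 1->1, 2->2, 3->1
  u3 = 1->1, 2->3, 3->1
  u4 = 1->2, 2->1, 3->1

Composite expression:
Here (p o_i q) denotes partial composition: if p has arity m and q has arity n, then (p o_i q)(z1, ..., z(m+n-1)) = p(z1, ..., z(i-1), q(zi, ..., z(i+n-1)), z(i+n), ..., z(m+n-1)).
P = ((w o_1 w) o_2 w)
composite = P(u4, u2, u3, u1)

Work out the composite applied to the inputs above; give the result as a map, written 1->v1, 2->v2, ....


w(u2, u3) = 1->1, 2->1, 3->1
w(u4, w(u2, u3)) = 1->2, 2->2, 3->2
w(w(u4, w(u2, u3)), u1) = 1->2, 2->2, 3->2

1->2, 2->2, 3->2


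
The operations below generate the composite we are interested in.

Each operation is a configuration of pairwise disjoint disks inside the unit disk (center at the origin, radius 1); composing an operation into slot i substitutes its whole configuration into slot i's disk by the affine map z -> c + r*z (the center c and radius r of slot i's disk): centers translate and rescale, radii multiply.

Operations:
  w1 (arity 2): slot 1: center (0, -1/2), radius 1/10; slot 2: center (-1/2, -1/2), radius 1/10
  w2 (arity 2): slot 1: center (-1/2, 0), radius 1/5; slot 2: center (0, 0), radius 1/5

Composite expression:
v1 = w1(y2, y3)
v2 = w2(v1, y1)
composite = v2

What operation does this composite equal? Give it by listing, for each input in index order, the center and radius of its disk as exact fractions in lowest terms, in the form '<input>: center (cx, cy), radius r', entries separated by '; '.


y1: center (0, 0), radius 1/5; y2: center (-1/2, -1/10), radius 1/50; y3: center (-3/5, -1/10), radius 1/50


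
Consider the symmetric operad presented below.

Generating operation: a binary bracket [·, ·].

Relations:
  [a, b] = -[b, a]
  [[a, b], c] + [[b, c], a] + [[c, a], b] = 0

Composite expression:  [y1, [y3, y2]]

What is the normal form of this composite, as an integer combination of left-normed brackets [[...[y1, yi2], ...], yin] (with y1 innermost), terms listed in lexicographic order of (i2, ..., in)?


-[[y1, y2], y3] + [[y1, y3], y2]

Expand each bracket as ab - ba; the y1-initial words give the coefficients.
Composite bracket: [y1, [y3, y2]]
Each bracket splits as ab - ba, giving 4 signed words (2^2 = 4).
The y1-initial words carry the normal form:
  from y1y2y3, sign -1: term -[[y1, y2], y3]
  from y1y3y2, sign +1: term +[[y1, y3], y2]


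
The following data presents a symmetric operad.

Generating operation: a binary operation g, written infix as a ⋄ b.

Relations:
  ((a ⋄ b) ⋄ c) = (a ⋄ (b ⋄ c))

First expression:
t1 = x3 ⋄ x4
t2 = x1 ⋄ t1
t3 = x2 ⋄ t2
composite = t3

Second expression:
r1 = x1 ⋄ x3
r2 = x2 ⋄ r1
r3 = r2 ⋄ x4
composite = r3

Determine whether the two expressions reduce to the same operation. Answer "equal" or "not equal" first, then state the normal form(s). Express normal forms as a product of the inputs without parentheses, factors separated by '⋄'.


In normal form, the first expression is x2 ⋄ x1 ⋄ x3 ⋄ x4
In normal form, the second expression is x2 ⋄ x1 ⋄ x3 ⋄ x4
One common form — equal.

equal; the common form is x2 ⋄ x1 ⋄ x3 ⋄ x4


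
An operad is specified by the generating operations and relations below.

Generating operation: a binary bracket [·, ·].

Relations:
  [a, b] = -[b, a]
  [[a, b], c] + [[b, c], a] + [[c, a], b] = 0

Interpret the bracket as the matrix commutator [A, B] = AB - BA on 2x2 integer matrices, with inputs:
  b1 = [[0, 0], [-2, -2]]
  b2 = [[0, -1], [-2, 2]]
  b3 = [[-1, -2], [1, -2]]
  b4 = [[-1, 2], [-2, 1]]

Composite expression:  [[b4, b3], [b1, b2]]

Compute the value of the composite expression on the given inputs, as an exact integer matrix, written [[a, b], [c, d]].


[[16, 16], [32, -16]]

[b4, b3] = [[-2, 2], [0, 2]]
[b1, b2] = [[-2, -2], [8, 2]]
[[b4, b3], [b1, b2]] = [[16, 16], [32, -16]]


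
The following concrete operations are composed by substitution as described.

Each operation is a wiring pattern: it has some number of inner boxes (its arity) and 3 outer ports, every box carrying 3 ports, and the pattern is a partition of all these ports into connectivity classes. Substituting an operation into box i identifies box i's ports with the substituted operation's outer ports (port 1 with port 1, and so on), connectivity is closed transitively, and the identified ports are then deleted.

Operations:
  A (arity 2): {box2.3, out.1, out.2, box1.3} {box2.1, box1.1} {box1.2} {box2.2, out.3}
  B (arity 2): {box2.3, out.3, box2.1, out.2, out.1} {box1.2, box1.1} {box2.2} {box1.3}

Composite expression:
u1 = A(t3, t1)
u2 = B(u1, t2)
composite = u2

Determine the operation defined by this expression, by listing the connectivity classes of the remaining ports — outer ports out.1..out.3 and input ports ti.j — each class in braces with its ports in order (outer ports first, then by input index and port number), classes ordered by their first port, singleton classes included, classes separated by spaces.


{out.1, out.2, out.3, t2.1, t2.3} {t1.1, t3.1} {t1.2} {t1.3, t3.3} {t2.2} {t3.2}


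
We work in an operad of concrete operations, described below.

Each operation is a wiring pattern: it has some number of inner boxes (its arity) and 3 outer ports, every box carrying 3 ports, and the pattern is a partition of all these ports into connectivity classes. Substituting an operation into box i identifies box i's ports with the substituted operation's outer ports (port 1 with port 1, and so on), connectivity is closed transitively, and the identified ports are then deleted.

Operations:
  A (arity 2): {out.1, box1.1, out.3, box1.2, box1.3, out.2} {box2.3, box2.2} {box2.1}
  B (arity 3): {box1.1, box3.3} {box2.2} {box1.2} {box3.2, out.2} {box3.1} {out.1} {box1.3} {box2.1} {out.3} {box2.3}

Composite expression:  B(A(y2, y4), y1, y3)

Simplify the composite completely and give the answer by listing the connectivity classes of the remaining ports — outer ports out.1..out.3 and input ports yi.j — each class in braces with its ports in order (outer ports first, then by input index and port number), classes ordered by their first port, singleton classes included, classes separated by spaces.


{out.1} {out.2, y3.2} {out.3} {y1.1} {y1.2} {y1.3} {y2.1, y2.2, y2.3, y3.3} {y3.1} {y4.1} {y4.2, y4.3}


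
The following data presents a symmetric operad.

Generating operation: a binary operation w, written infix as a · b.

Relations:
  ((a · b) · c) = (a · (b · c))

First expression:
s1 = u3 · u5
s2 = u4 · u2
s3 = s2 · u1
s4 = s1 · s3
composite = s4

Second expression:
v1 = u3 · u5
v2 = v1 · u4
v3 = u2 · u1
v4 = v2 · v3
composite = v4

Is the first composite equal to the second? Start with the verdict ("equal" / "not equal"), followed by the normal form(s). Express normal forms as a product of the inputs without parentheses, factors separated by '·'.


equal — both sides give u3 · u5 · u4 · u2 · u1

The first expression reduces to u3 · u5 · u4 · u2 · u1
The second expression reduces to u3 · u5 · u4 · u2 · u1
Identical normal forms: equal.


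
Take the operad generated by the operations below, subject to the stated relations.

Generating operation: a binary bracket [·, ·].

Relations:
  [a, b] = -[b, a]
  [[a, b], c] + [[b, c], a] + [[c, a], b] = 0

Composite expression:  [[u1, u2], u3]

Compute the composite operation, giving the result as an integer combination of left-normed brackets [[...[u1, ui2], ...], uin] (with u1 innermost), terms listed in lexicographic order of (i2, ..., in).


[[u1, u2], u3]


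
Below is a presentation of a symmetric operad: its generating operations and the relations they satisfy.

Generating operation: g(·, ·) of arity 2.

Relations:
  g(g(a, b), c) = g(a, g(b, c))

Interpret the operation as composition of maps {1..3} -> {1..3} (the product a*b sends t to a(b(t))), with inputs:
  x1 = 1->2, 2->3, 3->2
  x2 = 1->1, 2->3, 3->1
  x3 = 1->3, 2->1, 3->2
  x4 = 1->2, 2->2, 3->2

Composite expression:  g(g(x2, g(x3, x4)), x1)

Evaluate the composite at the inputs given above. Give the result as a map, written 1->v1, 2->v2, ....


g(x3, x4) = 1->1, 2->1, 3->1
g(x2, g(x3, x4)) = 1->1, 2->1, 3->1
g(g(x2, g(x3, x4)), x1) = 1->1, 2->1, 3->1

1->1, 2->1, 3->1


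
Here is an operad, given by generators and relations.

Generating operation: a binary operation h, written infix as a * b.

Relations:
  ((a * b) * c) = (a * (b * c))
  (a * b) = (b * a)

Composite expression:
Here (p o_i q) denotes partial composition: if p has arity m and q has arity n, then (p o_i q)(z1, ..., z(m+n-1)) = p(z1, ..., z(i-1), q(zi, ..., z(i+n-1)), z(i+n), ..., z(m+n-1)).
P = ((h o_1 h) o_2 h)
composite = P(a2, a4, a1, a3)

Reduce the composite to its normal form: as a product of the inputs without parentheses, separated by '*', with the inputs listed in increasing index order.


Any arrangement under h is one operation, so sort the a-inputs.
(a4 * a1) reduces to a4 * a1
(a2 * (a4 * a1)) reduces to a2 * a4 * a1
((a2 * (a4 * a1)) * a3) reduces to a2 * a4 * a1 * a3
commutativity sorts the factors: a1 * a2 * a3 * a4

a1 * a2 * a3 * a4


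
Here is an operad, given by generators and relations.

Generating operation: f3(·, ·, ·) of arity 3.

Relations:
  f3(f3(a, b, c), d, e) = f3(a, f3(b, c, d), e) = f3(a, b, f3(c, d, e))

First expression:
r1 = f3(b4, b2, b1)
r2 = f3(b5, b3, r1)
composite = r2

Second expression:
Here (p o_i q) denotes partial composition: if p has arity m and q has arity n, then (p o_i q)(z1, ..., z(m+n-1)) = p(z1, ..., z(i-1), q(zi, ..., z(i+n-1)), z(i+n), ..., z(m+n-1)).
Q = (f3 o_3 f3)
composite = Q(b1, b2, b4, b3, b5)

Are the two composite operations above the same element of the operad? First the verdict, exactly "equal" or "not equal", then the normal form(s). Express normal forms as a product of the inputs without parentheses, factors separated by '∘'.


not equal; first: b5 ∘ b3 ∘ b4 ∘ b2 ∘ b1; second: b1 ∘ b2 ∘ b4 ∘ b3 ∘ b5

The first expression, normalized: b5 ∘ b3 ∘ b4 ∘ b2 ∘ b1
The second expression, normalized: b1 ∘ b2 ∘ b4 ∘ b3 ∘ b5
They disagree, so not equal.


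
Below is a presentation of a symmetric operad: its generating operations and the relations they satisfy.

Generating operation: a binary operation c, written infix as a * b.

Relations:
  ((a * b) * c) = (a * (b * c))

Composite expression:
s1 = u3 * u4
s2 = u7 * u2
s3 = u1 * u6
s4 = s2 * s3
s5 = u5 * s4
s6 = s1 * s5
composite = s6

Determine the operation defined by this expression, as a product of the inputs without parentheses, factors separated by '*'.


u3 * u4 * u5 * u7 * u2 * u1 * u6

Every regrouping of c is equal, so read the u-inputs in written order.
(u3 * u4) flattens to u3 * u4
(u7 * u2) flattens to u7 * u2
(u1 * u6) flattens to u1 * u6
((u7 * u2) * (u1 * u6)) flattens to u7 * u2 * u1 * u6
(u5 * ((u7 * u2) * (u1 * u6))) flattens to u5 * u7 * u2 * u1 * u6
((u3 * u4) * (u5 * ((u7 * u2) * (u1 * u6)))) flattens to u3 * u4 * u5 * u7 * u2 * u1 * u6


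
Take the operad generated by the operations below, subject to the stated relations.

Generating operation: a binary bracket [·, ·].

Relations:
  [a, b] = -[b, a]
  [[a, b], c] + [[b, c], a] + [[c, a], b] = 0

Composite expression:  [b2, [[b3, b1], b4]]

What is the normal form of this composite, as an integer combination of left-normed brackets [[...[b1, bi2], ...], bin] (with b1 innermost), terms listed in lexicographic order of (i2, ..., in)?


[[[b1, b3], b4], b2]


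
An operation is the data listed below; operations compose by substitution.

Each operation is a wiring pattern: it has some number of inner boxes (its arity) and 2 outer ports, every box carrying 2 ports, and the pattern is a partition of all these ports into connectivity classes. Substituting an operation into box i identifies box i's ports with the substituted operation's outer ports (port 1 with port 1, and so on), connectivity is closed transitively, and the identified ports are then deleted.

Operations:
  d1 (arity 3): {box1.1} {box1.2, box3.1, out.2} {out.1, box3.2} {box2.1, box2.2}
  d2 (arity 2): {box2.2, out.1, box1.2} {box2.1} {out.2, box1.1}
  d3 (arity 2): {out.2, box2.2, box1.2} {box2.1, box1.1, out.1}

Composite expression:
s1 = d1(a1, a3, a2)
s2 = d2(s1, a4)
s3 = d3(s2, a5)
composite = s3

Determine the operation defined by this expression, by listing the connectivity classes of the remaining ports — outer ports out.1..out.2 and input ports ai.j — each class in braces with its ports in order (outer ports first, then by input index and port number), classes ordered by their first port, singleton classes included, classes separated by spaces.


Connectivity passes through glued d3-boundaries; trace each wire chain.
the subtree at d1 composes to {out.1, a2.2} {out.2, a1.2, a2.1} {a1.1} {a3.1, a3.2} on (a1, a3, a2); out.j = own outer ports
the subtree at d2 composes to {out.1, a1.2, a2.1, a4.2} {out.2, a2.2} {a1.1} {a3.1, a3.2} {a4.1} on (a1, a3, a2, a4); out.j = own outer ports
the subtree at d3 composes to {out.1, a1.2, a2.1, a4.2, a5.1} {out.2, a2.2, a5.2} {a1.1} {a3.1, a3.2} {a4.1} on (a1, a3, a2, a4, a5); out.j = own outer ports

{out.1, a1.2, a2.1, a4.2, a5.1} {out.2, a2.2, a5.2} {a1.1} {a3.1, a3.2} {a4.1}


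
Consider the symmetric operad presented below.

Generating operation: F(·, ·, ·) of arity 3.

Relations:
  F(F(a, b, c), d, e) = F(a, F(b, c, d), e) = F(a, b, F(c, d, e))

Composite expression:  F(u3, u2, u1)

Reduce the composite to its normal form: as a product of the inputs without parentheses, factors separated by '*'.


The F-tree's shape is irrelevant; the u-reading-order decides.
F(u3, u2, u1) flattens to u3 * u2 * u1

u3 * u2 * u1


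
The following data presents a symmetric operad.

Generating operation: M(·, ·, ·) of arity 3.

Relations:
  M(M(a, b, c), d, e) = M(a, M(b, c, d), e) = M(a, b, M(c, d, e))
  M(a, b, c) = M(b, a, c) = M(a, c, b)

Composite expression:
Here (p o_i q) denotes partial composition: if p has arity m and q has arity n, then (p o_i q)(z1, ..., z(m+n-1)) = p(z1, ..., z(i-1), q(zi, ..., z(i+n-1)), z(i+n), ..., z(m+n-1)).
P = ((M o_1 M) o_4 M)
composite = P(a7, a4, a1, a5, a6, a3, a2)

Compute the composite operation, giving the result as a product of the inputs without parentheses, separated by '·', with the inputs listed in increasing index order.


a1 · a2 · a3 · a4 · a5 · a6 · a7

Key point: M commutes, so take the a-inputs in any fixed order.
M(a7, a4, a1) spells out as a7 · a4 · a1
M(a5, a6, a3) spells out as a5 · a6 · a3
M(M(a7, a4, a1), M(a5, a6, a3), a2) spells out as a7 · a4 · a1 · a5 · a6 · a3 · a2
rearranged into index order: a1 · a2 · a3 · a4 · a5 · a6 · a7


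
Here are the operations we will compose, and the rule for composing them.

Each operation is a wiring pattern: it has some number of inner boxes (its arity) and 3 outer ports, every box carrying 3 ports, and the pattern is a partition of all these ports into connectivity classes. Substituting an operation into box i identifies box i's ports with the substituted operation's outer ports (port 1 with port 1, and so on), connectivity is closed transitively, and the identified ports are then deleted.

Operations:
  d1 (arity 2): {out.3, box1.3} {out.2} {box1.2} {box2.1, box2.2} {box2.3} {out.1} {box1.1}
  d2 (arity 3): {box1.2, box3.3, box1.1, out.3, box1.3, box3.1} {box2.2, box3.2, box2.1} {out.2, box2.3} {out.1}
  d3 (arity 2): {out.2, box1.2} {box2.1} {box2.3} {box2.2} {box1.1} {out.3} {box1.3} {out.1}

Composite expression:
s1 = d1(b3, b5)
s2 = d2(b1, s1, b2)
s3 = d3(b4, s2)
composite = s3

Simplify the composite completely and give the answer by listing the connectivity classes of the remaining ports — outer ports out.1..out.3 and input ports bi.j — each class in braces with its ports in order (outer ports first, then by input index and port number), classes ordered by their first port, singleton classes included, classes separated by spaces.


After gluing at d3, chains via deleted ports link the b-ports.
composing d1 on (b3, b5), with out.j its own outer ports: {out.1} {out.2} {out.3, b3.3} {b3.1} {b3.2} {b5.1, b5.2} {b5.3}
composing d2 on (b1, b3, b5, b2), with out.j its own outer ports: {out.1} {out.2, b3.3} {out.3, b1.1, b1.2, b1.3, b2.1, b2.3} {b2.2} {b3.1} {b3.2} {b5.1, b5.2} {b5.3}
composing d3 on (b4, b1, b3, b5, b2), with out.j its own outer ports: {out.1} {out.2, b4.2} {out.3} {b1.1, b1.2, b1.3, b2.1, b2.3} {b2.2} {b3.1} {b3.2} {b3.3} {b4.1} {b4.3} {b5.1, b5.2} {b5.3}

{out.1} {out.2, b4.2} {out.3} {b1.1, b1.2, b1.3, b2.1, b2.3} {b2.2} {b3.1} {b3.2} {b3.3} {b4.1} {b4.3} {b5.1, b5.2} {b5.3}


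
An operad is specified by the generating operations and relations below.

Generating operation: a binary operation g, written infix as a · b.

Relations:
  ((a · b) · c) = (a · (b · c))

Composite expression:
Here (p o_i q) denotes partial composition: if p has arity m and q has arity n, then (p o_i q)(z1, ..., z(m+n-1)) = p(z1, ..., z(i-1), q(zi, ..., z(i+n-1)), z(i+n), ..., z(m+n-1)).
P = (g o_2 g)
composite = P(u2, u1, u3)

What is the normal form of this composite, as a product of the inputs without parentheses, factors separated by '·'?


Associativity of g dissolves the nesting; only the u-input order survives.
(u1 · u3) collapses to u1 · u3
(u2 · (u1 · u3)) collapses to u2 · u1 · u3

u2 · u1 · u3


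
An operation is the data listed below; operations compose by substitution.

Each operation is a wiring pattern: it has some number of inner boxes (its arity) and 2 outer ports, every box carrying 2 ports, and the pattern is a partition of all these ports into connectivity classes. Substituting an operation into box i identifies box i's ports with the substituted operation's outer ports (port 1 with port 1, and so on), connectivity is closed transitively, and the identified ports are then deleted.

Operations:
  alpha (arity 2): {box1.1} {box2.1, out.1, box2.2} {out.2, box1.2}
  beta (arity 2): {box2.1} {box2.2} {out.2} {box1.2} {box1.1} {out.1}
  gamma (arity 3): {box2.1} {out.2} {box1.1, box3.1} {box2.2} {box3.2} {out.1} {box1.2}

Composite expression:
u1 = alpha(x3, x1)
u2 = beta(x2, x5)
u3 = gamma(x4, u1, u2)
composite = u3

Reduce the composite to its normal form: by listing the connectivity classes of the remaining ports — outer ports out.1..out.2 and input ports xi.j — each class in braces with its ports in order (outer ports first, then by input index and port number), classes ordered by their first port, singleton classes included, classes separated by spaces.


{out.1} {out.2} {x1.1, x1.2} {x2.1} {x2.2} {x3.1} {x3.2} {x4.1} {x4.2} {x5.1} {x5.2}


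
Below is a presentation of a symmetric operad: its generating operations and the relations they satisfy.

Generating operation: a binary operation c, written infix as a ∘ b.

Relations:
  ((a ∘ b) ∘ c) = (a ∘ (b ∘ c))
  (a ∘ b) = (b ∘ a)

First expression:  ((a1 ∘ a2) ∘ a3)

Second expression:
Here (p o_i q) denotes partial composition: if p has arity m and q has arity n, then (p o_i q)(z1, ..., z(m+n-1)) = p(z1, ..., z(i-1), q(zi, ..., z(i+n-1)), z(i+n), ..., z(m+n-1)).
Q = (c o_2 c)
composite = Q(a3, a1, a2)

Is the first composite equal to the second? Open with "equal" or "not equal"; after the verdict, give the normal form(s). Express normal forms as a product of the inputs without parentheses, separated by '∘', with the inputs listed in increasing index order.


equal — both sides give a1 ∘ a2 ∘ a3

Reducing the first expression gives a1 ∘ a2 ∘ a3
Reducing the second expression gives a1 ∘ a2 ∘ a3
Both agree, so they are equal.


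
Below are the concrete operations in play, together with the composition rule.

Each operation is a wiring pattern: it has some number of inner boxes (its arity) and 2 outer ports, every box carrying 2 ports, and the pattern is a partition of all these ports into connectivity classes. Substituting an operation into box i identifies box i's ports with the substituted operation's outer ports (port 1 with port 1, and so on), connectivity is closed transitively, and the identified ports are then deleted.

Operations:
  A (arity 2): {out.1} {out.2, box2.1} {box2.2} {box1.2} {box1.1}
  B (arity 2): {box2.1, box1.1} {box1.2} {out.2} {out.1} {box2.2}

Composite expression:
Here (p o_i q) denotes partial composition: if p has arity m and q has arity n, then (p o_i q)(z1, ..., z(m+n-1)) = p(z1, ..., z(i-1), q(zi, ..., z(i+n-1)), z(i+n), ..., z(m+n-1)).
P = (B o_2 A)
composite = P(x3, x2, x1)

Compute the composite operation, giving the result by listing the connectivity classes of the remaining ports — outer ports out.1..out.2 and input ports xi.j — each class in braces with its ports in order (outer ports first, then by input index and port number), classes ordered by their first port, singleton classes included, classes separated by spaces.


{out.1} {out.2} {x1.1} {x1.2} {x2.1} {x2.2} {x3.1} {x3.2}

Substituting into B glues patterns; closure does the rest.
after A, the pattern on (x2, x1) reads {out.1} {out.2, x1.1} {x1.2} {x2.1} {x2.2} (out.j = its outer ports)
after B, the pattern on (x3, x2, x1) reads {out.1} {out.2} {x1.1} {x1.2} {x2.1} {x2.2} {x3.1} {x3.2} (out.j = its outer ports)


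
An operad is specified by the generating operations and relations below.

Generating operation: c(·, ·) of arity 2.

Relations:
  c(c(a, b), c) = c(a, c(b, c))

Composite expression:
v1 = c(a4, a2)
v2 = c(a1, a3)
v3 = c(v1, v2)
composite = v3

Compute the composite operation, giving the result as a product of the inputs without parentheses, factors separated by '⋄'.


a4 ⋄ a2 ⋄ a1 ⋄ a3

Under associativity of c, the answer is the a's in reading order.
c(a4, a2) flattens to a4 ⋄ a2
c(a1, a3) flattens to a1 ⋄ a3
c(c(a4, a2), c(a1, a3)) flattens to a4 ⋄ a2 ⋄ a1 ⋄ a3


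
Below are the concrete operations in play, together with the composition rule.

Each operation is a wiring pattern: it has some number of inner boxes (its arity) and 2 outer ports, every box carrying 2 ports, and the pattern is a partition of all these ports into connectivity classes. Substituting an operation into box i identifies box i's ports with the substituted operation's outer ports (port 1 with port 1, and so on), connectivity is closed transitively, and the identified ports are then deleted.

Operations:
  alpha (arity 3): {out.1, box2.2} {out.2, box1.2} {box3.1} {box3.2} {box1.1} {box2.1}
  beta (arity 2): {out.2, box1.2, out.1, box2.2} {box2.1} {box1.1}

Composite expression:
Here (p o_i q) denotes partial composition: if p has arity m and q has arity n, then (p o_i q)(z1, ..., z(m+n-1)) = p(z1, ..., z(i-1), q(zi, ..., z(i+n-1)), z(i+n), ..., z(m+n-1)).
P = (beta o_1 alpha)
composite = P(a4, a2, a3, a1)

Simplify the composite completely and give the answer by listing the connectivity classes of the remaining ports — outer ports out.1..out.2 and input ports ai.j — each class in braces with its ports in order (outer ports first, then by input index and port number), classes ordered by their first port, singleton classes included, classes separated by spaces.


{out.1, out.2, a1.2, a4.2} {a1.1} {a2.1} {a2.2} {a3.1} {a3.2} {a4.1}

Connectivity passes through glued beta-boundaries; trace each wire chain.
after alpha, the pattern on (a4, a2, a3) reads {out.1, a2.2} {out.2, a4.2} {a2.1} {a3.1} {a3.2} {a4.1} (out.j = its outer ports)
after beta, the pattern on (a4, a2, a3, a1) reads {out.1, out.2, a1.2, a4.2} {a1.1} {a2.1} {a2.2} {a3.1} {a3.2} {a4.1} (out.j = its outer ports)
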